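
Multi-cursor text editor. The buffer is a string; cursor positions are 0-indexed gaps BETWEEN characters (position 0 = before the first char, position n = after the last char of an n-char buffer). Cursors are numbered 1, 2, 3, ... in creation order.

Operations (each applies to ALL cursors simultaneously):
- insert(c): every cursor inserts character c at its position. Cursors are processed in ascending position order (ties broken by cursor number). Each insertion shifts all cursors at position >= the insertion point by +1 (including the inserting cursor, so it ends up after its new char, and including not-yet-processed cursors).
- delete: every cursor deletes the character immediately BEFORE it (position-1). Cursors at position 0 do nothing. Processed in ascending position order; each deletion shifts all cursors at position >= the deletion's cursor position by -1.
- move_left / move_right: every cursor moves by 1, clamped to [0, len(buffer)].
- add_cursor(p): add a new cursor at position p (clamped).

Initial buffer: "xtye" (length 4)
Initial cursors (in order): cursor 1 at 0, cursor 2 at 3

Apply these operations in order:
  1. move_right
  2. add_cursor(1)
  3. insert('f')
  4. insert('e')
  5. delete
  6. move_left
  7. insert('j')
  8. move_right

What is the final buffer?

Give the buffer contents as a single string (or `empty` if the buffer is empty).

Answer: xfjjftyejf

Derivation:
After op 1 (move_right): buffer="xtye" (len 4), cursors c1@1 c2@4, authorship ....
After op 2 (add_cursor(1)): buffer="xtye" (len 4), cursors c1@1 c3@1 c2@4, authorship ....
After op 3 (insert('f')): buffer="xfftyef" (len 7), cursors c1@3 c3@3 c2@7, authorship .13...2
After op 4 (insert('e')): buffer="xffeetyefe" (len 10), cursors c1@5 c3@5 c2@10, authorship .1313...22
After op 5 (delete): buffer="xfftyef" (len 7), cursors c1@3 c3@3 c2@7, authorship .13...2
After op 6 (move_left): buffer="xfftyef" (len 7), cursors c1@2 c3@2 c2@6, authorship .13...2
After op 7 (insert('j')): buffer="xfjjftyejf" (len 10), cursors c1@4 c3@4 c2@9, authorship .1133...22
After op 8 (move_right): buffer="xfjjftyejf" (len 10), cursors c1@5 c3@5 c2@10, authorship .1133...22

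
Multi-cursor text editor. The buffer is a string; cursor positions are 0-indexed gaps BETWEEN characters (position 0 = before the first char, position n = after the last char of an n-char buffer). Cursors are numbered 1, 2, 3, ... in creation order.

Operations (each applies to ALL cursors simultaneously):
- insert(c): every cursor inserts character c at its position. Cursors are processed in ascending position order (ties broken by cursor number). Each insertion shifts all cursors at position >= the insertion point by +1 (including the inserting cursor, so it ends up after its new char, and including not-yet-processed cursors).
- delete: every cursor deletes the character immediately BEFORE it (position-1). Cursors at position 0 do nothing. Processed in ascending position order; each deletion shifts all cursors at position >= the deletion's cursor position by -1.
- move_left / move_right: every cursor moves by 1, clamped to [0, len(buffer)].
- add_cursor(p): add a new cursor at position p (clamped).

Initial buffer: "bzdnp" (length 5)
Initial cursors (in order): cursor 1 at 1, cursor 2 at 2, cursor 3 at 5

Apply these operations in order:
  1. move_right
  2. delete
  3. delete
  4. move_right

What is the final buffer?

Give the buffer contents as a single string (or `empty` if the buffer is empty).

Answer: empty

Derivation:
After op 1 (move_right): buffer="bzdnp" (len 5), cursors c1@2 c2@3 c3@5, authorship .....
After op 2 (delete): buffer="bn" (len 2), cursors c1@1 c2@1 c3@2, authorship ..
After op 3 (delete): buffer="" (len 0), cursors c1@0 c2@0 c3@0, authorship 
After op 4 (move_right): buffer="" (len 0), cursors c1@0 c2@0 c3@0, authorship 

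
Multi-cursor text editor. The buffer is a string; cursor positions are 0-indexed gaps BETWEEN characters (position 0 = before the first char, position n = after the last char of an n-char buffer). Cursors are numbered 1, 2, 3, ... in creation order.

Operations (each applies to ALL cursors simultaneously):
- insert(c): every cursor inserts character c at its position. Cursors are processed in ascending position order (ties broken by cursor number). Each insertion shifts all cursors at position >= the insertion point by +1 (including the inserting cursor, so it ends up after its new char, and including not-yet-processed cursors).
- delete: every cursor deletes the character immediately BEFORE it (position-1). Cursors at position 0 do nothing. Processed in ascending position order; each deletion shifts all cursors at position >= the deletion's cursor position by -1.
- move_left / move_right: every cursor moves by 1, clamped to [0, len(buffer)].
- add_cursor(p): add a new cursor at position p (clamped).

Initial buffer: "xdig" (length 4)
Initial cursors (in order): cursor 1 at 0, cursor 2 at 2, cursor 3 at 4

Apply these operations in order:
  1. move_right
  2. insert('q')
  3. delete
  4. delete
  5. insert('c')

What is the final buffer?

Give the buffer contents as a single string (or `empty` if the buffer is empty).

Answer: cdcc

Derivation:
After op 1 (move_right): buffer="xdig" (len 4), cursors c1@1 c2@3 c3@4, authorship ....
After op 2 (insert('q')): buffer="xqdiqgq" (len 7), cursors c1@2 c2@5 c3@7, authorship .1..2.3
After op 3 (delete): buffer="xdig" (len 4), cursors c1@1 c2@3 c3@4, authorship ....
After op 4 (delete): buffer="d" (len 1), cursors c1@0 c2@1 c3@1, authorship .
After op 5 (insert('c')): buffer="cdcc" (len 4), cursors c1@1 c2@4 c3@4, authorship 1.23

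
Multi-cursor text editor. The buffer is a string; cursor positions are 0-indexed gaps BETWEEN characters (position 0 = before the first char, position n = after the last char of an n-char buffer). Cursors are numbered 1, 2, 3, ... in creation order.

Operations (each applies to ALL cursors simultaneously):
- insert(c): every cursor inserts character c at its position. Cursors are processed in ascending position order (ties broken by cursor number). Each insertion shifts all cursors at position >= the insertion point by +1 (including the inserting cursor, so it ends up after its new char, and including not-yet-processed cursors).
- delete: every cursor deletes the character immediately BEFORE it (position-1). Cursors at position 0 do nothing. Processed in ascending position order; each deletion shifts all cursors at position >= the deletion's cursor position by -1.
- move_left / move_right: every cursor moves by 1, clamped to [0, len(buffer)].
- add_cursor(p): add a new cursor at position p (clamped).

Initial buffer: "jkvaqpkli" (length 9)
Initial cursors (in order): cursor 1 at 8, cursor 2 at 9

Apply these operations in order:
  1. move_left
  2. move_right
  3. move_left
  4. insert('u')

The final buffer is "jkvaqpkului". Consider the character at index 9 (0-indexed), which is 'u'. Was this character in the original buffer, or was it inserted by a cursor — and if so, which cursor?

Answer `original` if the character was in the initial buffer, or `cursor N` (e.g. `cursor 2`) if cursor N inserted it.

Answer: cursor 2

Derivation:
After op 1 (move_left): buffer="jkvaqpkli" (len 9), cursors c1@7 c2@8, authorship .........
After op 2 (move_right): buffer="jkvaqpkli" (len 9), cursors c1@8 c2@9, authorship .........
After op 3 (move_left): buffer="jkvaqpkli" (len 9), cursors c1@7 c2@8, authorship .........
After op 4 (insert('u')): buffer="jkvaqpkului" (len 11), cursors c1@8 c2@10, authorship .......1.2.
Authorship (.=original, N=cursor N): . . . . . . . 1 . 2 .
Index 9: author = 2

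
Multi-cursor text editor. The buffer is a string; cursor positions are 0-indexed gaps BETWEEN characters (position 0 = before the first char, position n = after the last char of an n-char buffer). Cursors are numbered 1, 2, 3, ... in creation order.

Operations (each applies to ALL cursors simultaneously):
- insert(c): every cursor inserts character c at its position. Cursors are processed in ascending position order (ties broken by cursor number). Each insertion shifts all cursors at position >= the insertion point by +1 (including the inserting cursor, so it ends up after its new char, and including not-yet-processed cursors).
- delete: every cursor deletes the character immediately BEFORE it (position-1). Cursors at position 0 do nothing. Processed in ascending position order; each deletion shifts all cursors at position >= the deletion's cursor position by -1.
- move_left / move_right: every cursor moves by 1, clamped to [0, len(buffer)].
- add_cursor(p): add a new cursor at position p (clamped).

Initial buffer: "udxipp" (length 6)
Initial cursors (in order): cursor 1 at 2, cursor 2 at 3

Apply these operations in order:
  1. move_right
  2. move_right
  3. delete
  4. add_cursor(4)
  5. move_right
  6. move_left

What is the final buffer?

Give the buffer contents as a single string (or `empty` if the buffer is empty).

After op 1 (move_right): buffer="udxipp" (len 6), cursors c1@3 c2@4, authorship ......
After op 2 (move_right): buffer="udxipp" (len 6), cursors c1@4 c2@5, authorship ......
After op 3 (delete): buffer="udxp" (len 4), cursors c1@3 c2@3, authorship ....
After op 4 (add_cursor(4)): buffer="udxp" (len 4), cursors c1@3 c2@3 c3@4, authorship ....
After op 5 (move_right): buffer="udxp" (len 4), cursors c1@4 c2@4 c3@4, authorship ....
After op 6 (move_left): buffer="udxp" (len 4), cursors c1@3 c2@3 c3@3, authorship ....

Answer: udxp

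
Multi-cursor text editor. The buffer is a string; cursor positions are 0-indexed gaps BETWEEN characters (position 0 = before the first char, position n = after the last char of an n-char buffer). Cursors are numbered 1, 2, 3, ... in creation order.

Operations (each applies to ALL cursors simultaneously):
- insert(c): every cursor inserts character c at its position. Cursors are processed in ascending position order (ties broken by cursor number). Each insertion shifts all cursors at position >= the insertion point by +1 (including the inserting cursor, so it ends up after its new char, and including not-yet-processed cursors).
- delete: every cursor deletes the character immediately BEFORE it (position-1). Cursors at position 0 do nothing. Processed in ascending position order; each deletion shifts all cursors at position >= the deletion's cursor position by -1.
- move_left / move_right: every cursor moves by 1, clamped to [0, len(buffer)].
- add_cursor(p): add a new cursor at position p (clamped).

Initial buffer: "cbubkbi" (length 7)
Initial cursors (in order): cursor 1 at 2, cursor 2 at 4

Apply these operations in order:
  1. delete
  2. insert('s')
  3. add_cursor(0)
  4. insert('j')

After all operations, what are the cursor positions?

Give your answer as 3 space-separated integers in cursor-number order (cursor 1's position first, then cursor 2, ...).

Answer: 4 7 1

Derivation:
After op 1 (delete): buffer="cukbi" (len 5), cursors c1@1 c2@2, authorship .....
After op 2 (insert('s')): buffer="csuskbi" (len 7), cursors c1@2 c2@4, authorship .1.2...
After op 3 (add_cursor(0)): buffer="csuskbi" (len 7), cursors c3@0 c1@2 c2@4, authorship .1.2...
After op 4 (insert('j')): buffer="jcsjusjkbi" (len 10), cursors c3@1 c1@4 c2@7, authorship 3.11.22...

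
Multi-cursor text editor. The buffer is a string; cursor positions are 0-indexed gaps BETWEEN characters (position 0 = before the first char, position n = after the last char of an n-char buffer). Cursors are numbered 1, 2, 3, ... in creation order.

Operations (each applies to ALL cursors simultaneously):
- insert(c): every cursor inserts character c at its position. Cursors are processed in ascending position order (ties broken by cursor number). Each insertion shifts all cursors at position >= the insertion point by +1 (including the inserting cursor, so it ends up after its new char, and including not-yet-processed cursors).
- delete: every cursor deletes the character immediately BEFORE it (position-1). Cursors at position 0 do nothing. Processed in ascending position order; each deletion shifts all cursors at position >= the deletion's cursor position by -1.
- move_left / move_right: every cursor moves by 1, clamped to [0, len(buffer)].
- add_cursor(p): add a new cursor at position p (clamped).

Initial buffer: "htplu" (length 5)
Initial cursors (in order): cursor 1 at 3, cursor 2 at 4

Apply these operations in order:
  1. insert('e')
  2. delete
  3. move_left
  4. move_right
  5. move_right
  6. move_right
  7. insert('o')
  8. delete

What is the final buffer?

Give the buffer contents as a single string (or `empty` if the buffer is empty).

After op 1 (insert('e')): buffer="htpeleu" (len 7), cursors c1@4 c2@6, authorship ...1.2.
After op 2 (delete): buffer="htplu" (len 5), cursors c1@3 c2@4, authorship .....
After op 3 (move_left): buffer="htplu" (len 5), cursors c1@2 c2@3, authorship .....
After op 4 (move_right): buffer="htplu" (len 5), cursors c1@3 c2@4, authorship .....
After op 5 (move_right): buffer="htplu" (len 5), cursors c1@4 c2@5, authorship .....
After op 6 (move_right): buffer="htplu" (len 5), cursors c1@5 c2@5, authorship .....
After op 7 (insert('o')): buffer="htpluoo" (len 7), cursors c1@7 c2@7, authorship .....12
After op 8 (delete): buffer="htplu" (len 5), cursors c1@5 c2@5, authorship .....

Answer: htplu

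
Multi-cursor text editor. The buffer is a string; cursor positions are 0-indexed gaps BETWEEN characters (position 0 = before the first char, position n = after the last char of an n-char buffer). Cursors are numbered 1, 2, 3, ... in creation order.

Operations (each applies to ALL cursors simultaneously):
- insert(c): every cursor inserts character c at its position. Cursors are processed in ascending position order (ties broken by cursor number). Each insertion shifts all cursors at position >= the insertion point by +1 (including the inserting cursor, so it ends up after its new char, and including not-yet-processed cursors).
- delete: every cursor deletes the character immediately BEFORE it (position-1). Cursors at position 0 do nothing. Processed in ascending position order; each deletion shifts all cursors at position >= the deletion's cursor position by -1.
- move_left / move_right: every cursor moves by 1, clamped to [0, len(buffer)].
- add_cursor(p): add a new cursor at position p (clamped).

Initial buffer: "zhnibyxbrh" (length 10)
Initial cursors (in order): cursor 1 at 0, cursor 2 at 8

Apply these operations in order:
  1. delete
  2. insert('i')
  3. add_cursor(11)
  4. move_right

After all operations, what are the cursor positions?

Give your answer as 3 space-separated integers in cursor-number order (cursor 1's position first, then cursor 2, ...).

Answer: 2 10 11

Derivation:
After op 1 (delete): buffer="zhnibyxrh" (len 9), cursors c1@0 c2@7, authorship .........
After op 2 (insert('i')): buffer="izhnibyxirh" (len 11), cursors c1@1 c2@9, authorship 1.......2..
After op 3 (add_cursor(11)): buffer="izhnibyxirh" (len 11), cursors c1@1 c2@9 c3@11, authorship 1.......2..
After op 4 (move_right): buffer="izhnibyxirh" (len 11), cursors c1@2 c2@10 c3@11, authorship 1.......2..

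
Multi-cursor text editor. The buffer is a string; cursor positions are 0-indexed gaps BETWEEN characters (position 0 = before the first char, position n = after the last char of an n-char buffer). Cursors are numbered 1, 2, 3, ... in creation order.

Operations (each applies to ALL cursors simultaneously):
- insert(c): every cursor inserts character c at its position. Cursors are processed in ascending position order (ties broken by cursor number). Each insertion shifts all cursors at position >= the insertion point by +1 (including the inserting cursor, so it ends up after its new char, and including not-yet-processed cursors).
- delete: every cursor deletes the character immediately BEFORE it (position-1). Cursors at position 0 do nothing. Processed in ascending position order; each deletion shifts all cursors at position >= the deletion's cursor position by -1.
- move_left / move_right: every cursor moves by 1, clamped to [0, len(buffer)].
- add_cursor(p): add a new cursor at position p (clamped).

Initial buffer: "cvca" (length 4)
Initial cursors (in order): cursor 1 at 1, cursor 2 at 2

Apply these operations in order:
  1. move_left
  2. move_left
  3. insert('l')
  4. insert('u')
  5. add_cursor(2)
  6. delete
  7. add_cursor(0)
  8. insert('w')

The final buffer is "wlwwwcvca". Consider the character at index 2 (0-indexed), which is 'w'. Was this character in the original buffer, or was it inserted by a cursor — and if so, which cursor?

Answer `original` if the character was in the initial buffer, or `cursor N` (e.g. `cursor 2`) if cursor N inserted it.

After op 1 (move_left): buffer="cvca" (len 4), cursors c1@0 c2@1, authorship ....
After op 2 (move_left): buffer="cvca" (len 4), cursors c1@0 c2@0, authorship ....
After op 3 (insert('l')): buffer="llcvca" (len 6), cursors c1@2 c2@2, authorship 12....
After op 4 (insert('u')): buffer="lluucvca" (len 8), cursors c1@4 c2@4, authorship 1212....
After op 5 (add_cursor(2)): buffer="lluucvca" (len 8), cursors c3@2 c1@4 c2@4, authorship 1212....
After op 6 (delete): buffer="lcvca" (len 5), cursors c1@1 c2@1 c3@1, authorship 1....
After op 7 (add_cursor(0)): buffer="lcvca" (len 5), cursors c4@0 c1@1 c2@1 c3@1, authorship 1....
After op 8 (insert('w')): buffer="wlwwwcvca" (len 9), cursors c4@1 c1@5 c2@5 c3@5, authorship 41123....
Authorship (.=original, N=cursor N): 4 1 1 2 3 . . . .
Index 2: author = 1

Answer: cursor 1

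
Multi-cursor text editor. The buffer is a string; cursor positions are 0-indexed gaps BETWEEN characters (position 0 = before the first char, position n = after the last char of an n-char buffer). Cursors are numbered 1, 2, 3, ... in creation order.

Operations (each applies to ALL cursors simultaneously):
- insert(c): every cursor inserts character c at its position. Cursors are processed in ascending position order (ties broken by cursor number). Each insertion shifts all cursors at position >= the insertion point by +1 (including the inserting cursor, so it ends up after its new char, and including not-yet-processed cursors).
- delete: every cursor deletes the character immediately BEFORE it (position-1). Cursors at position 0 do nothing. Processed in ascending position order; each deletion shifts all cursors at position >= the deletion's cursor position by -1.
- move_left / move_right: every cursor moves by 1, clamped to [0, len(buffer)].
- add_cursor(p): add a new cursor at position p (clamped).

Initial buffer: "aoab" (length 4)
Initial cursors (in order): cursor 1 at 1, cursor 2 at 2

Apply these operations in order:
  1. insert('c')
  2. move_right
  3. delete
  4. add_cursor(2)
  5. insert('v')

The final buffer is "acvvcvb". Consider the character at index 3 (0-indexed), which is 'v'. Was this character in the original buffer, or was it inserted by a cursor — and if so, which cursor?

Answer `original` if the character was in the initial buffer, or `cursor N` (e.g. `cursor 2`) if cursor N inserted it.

After op 1 (insert('c')): buffer="acocab" (len 6), cursors c1@2 c2@4, authorship .1.2..
After op 2 (move_right): buffer="acocab" (len 6), cursors c1@3 c2@5, authorship .1.2..
After op 3 (delete): buffer="accb" (len 4), cursors c1@2 c2@3, authorship .12.
After op 4 (add_cursor(2)): buffer="accb" (len 4), cursors c1@2 c3@2 c2@3, authorship .12.
After op 5 (insert('v')): buffer="acvvcvb" (len 7), cursors c1@4 c3@4 c2@6, authorship .11322.
Authorship (.=original, N=cursor N): . 1 1 3 2 2 .
Index 3: author = 3

Answer: cursor 3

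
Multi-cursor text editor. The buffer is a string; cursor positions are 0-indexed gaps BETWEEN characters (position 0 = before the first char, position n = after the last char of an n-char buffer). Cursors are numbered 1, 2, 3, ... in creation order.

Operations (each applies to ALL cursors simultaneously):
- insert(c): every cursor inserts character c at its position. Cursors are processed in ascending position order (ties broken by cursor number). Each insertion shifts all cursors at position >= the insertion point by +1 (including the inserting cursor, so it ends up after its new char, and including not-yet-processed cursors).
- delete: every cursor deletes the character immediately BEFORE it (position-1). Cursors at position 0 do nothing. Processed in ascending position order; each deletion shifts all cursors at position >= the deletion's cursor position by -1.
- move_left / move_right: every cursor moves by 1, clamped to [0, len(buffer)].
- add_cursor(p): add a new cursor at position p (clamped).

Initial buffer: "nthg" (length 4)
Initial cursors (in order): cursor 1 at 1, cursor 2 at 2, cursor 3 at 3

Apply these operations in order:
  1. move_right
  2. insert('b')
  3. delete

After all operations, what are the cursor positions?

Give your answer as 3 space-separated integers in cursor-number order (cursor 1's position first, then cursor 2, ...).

Answer: 2 3 4

Derivation:
After op 1 (move_right): buffer="nthg" (len 4), cursors c1@2 c2@3 c3@4, authorship ....
After op 2 (insert('b')): buffer="ntbhbgb" (len 7), cursors c1@3 c2@5 c3@7, authorship ..1.2.3
After op 3 (delete): buffer="nthg" (len 4), cursors c1@2 c2@3 c3@4, authorship ....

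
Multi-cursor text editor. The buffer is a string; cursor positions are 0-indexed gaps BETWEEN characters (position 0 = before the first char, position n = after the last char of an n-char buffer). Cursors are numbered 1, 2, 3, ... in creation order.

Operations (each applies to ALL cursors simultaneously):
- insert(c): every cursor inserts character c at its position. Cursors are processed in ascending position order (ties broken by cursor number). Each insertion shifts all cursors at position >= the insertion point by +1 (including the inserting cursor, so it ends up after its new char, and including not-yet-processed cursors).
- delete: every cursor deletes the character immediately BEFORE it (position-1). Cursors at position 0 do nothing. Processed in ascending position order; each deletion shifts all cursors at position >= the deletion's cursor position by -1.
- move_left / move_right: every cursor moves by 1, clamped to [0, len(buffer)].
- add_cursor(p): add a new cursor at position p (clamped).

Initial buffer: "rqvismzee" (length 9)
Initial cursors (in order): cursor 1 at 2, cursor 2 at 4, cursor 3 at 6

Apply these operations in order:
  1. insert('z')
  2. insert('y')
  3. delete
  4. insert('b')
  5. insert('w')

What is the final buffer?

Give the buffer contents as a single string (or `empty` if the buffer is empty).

Answer: rqzbwvizbwsmzbwzee

Derivation:
After op 1 (insert('z')): buffer="rqzvizsmzzee" (len 12), cursors c1@3 c2@6 c3@9, authorship ..1..2..3...
After op 2 (insert('y')): buffer="rqzyvizysmzyzee" (len 15), cursors c1@4 c2@8 c3@12, authorship ..11..22..33...
After op 3 (delete): buffer="rqzvizsmzzee" (len 12), cursors c1@3 c2@6 c3@9, authorship ..1..2..3...
After op 4 (insert('b')): buffer="rqzbvizbsmzbzee" (len 15), cursors c1@4 c2@8 c3@12, authorship ..11..22..33...
After op 5 (insert('w')): buffer="rqzbwvizbwsmzbwzee" (len 18), cursors c1@5 c2@10 c3@15, authorship ..111..222..333...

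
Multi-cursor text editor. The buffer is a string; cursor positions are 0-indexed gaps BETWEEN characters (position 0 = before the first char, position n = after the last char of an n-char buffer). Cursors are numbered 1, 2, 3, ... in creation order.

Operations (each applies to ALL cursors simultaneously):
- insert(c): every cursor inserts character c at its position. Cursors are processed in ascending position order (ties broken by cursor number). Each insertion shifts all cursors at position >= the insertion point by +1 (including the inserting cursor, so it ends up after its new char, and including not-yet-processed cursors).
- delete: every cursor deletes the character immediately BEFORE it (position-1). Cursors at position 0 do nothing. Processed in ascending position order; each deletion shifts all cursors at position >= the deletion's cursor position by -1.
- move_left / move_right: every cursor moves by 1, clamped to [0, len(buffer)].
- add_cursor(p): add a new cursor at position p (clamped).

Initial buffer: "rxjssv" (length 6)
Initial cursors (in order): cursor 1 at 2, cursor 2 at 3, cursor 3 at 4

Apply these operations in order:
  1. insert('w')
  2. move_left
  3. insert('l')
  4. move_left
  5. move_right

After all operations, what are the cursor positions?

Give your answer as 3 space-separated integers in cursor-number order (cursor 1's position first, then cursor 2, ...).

After op 1 (insert('w')): buffer="rxwjwswsv" (len 9), cursors c1@3 c2@5 c3@7, authorship ..1.2.3..
After op 2 (move_left): buffer="rxwjwswsv" (len 9), cursors c1@2 c2@4 c3@6, authorship ..1.2.3..
After op 3 (insert('l')): buffer="rxlwjlwslwsv" (len 12), cursors c1@3 c2@6 c3@9, authorship ..11.22.33..
After op 4 (move_left): buffer="rxlwjlwslwsv" (len 12), cursors c1@2 c2@5 c3@8, authorship ..11.22.33..
After op 5 (move_right): buffer="rxlwjlwslwsv" (len 12), cursors c1@3 c2@6 c3@9, authorship ..11.22.33..

Answer: 3 6 9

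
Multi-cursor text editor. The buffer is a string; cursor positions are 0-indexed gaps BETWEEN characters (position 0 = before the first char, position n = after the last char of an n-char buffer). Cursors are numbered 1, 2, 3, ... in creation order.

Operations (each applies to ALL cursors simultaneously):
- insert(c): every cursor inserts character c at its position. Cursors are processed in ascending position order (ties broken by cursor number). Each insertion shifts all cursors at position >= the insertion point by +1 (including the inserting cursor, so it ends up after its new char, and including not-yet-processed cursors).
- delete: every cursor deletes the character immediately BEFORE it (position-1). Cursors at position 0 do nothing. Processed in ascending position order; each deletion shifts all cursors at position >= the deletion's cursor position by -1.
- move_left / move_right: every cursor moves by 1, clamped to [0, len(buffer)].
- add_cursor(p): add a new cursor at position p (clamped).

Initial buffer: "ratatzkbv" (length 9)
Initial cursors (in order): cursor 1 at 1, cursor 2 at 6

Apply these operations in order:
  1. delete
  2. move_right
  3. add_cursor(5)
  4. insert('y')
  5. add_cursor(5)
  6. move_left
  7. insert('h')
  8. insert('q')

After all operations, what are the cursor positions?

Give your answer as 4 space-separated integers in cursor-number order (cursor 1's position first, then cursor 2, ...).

After op 1 (delete): buffer="atatkbv" (len 7), cursors c1@0 c2@4, authorship .......
After op 2 (move_right): buffer="atatkbv" (len 7), cursors c1@1 c2@5, authorship .......
After op 3 (add_cursor(5)): buffer="atatkbv" (len 7), cursors c1@1 c2@5 c3@5, authorship .......
After op 4 (insert('y')): buffer="aytatkyybv" (len 10), cursors c1@2 c2@8 c3@8, authorship .1....23..
After op 5 (add_cursor(5)): buffer="aytatkyybv" (len 10), cursors c1@2 c4@5 c2@8 c3@8, authorship .1....23..
After op 6 (move_left): buffer="aytatkyybv" (len 10), cursors c1@1 c4@4 c2@7 c3@7, authorship .1....23..
After op 7 (insert('h')): buffer="ahytahtkyhhybv" (len 14), cursors c1@2 c4@6 c2@11 c3@11, authorship .11..4..2233..
After op 8 (insert('q')): buffer="ahqytahqtkyhhqqybv" (len 18), cursors c1@3 c4@8 c2@15 c3@15, authorship .111..44..223233..

Answer: 3 15 15 8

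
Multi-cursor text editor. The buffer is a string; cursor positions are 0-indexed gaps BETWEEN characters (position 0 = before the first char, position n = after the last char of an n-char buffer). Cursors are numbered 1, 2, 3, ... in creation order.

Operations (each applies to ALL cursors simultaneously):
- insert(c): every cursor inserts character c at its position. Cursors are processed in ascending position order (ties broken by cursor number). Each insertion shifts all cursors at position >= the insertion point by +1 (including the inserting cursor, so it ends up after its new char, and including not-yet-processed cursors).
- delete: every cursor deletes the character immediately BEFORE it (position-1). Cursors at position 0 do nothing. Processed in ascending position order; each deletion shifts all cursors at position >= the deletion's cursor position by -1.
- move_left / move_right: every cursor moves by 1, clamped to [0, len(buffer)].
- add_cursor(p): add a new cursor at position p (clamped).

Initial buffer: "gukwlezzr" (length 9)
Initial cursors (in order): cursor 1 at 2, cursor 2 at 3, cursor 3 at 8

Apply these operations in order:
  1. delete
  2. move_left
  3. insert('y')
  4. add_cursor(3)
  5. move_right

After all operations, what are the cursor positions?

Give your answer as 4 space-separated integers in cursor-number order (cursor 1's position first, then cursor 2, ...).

After op 1 (delete): buffer="gwlezr" (len 6), cursors c1@1 c2@1 c3@5, authorship ......
After op 2 (move_left): buffer="gwlezr" (len 6), cursors c1@0 c2@0 c3@4, authorship ......
After op 3 (insert('y')): buffer="yygwleyzr" (len 9), cursors c1@2 c2@2 c3@7, authorship 12....3..
After op 4 (add_cursor(3)): buffer="yygwleyzr" (len 9), cursors c1@2 c2@2 c4@3 c3@7, authorship 12....3..
After op 5 (move_right): buffer="yygwleyzr" (len 9), cursors c1@3 c2@3 c4@4 c3@8, authorship 12....3..

Answer: 3 3 8 4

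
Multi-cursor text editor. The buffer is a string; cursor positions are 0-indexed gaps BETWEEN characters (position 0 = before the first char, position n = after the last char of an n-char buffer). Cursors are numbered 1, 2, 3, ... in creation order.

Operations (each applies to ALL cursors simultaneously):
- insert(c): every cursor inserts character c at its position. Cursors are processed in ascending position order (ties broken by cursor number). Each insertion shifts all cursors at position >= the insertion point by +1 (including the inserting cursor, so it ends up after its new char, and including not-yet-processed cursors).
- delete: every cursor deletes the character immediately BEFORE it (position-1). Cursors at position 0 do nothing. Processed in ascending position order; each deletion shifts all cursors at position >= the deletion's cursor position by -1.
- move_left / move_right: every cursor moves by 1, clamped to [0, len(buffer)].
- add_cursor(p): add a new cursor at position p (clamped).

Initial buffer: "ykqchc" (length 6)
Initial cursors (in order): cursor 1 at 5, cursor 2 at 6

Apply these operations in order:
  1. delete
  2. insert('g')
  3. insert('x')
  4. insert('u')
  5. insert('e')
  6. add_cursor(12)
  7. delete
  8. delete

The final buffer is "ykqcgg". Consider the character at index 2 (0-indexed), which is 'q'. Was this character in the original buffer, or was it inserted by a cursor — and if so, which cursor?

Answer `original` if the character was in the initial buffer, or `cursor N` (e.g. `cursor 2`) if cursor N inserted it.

Answer: original

Derivation:
After op 1 (delete): buffer="ykqc" (len 4), cursors c1@4 c2@4, authorship ....
After op 2 (insert('g')): buffer="ykqcgg" (len 6), cursors c1@6 c2@6, authorship ....12
After op 3 (insert('x')): buffer="ykqcggxx" (len 8), cursors c1@8 c2@8, authorship ....1212
After op 4 (insert('u')): buffer="ykqcggxxuu" (len 10), cursors c1@10 c2@10, authorship ....121212
After op 5 (insert('e')): buffer="ykqcggxxuuee" (len 12), cursors c1@12 c2@12, authorship ....12121212
After op 6 (add_cursor(12)): buffer="ykqcggxxuuee" (len 12), cursors c1@12 c2@12 c3@12, authorship ....12121212
After op 7 (delete): buffer="ykqcggxxu" (len 9), cursors c1@9 c2@9 c3@9, authorship ....12121
After op 8 (delete): buffer="ykqcgg" (len 6), cursors c1@6 c2@6 c3@6, authorship ....12
Authorship (.=original, N=cursor N): . . . . 1 2
Index 2: author = original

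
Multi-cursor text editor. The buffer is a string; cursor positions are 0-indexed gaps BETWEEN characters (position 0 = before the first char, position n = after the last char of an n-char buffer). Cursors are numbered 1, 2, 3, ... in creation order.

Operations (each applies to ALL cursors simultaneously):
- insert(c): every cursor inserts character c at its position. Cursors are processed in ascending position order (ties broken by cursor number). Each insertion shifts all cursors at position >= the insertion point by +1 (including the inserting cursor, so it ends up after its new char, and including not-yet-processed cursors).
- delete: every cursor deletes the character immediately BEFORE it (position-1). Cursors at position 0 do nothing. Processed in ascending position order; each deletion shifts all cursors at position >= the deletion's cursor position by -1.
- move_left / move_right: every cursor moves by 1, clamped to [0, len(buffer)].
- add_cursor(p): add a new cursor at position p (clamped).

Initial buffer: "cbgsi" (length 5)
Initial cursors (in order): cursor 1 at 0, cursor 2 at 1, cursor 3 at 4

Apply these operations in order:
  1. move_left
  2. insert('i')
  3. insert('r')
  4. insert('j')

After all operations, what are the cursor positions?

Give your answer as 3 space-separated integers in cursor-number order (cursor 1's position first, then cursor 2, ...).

After op 1 (move_left): buffer="cbgsi" (len 5), cursors c1@0 c2@0 c3@3, authorship .....
After op 2 (insert('i')): buffer="iicbgisi" (len 8), cursors c1@2 c2@2 c3@6, authorship 12...3..
After op 3 (insert('r')): buffer="iirrcbgirsi" (len 11), cursors c1@4 c2@4 c3@9, authorship 1212...33..
After op 4 (insert('j')): buffer="iirrjjcbgirjsi" (len 14), cursors c1@6 c2@6 c3@12, authorship 121212...333..

Answer: 6 6 12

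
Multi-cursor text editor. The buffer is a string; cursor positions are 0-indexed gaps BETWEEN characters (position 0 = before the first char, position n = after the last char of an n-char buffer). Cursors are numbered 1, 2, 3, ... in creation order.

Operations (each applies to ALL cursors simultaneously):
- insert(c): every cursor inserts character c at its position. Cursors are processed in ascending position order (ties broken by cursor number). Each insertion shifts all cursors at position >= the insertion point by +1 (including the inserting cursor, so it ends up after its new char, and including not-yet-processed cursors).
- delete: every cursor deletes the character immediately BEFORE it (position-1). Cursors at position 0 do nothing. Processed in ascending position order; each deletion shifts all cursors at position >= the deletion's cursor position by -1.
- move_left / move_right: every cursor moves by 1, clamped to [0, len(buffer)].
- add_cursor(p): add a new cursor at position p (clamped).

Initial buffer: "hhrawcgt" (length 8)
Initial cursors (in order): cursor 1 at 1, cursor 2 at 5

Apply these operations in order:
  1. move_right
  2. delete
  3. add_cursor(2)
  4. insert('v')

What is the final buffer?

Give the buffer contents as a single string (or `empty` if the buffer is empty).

After op 1 (move_right): buffer="hhrawcgt" (len 8), cursors c1@2 c2@6, authorship ........
After op 2 (delete): buffer="hrawgt" (len 6), cursors c1@1 c2@4, authorship ......
After op 3 (add_cursor(2)): buffer="hrawgt" (len 6), cursors c1@1 c3@2 c2@4, authorship ......
After op 4 (insert('v')): buffer="hvrvawvgt" (len 9), cursors c1@2 c3@4 c2@7, authorship .1.3..2..

Answer: hvrvawvgt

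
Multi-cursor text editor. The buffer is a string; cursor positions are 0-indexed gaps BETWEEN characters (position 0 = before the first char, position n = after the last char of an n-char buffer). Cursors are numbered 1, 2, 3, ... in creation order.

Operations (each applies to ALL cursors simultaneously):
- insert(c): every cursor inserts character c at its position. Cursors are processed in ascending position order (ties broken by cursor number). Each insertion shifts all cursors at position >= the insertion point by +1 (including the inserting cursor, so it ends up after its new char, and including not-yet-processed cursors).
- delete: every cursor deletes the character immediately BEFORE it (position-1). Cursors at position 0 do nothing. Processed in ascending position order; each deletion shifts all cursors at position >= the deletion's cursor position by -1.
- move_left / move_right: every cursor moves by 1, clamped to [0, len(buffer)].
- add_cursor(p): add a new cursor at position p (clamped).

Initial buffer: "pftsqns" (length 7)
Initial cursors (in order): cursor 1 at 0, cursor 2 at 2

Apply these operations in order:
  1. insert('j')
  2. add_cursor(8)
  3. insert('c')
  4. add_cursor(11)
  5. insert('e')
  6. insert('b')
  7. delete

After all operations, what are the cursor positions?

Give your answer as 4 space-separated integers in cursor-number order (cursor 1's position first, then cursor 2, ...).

Answer: 3 8 15 15

Derivation:
After op 1 (insert('j')): buffer="jpfjtsqns" (len 9), cursors c1@1 c2@4, authorship 1..2.....
After op 2 (add_cursor(8)): buffer="jpfjtsqns" (len 9), cursors c1@1 c2@4 c3@8, authorship 1..2.....
After op 3 (insert('c')): buffer="jcpfjctsqncs" (len 12), cursors c1@2 c2@6 c3@11, authorship 11..22....3.
After op 4 (add_cursor(11)): buffer="jcpfjctsqncs" (len 12), cursors c1@2 c2@6 c3@11 c4@11, authorship 11..22....3.
After op 5 (insert('e')): buffer="jcepfjcetsqncees" (len 16), cursors c1@3 c2@8 c3@15 c4@15, authorship 111..222....334.
After op 6 (insert('b')): buffer="jcebpfjcebtsqnceebbs" (len 20), cursors c1@4 c2@10 c3@19 c4@19, authorship 1111..2222....33434.
After op 7 (delete): buffer="jcepfjcetsqncees" (len 16), cursors c1@3 c2@8 c3@15 c4@15, authorship 111..222....334.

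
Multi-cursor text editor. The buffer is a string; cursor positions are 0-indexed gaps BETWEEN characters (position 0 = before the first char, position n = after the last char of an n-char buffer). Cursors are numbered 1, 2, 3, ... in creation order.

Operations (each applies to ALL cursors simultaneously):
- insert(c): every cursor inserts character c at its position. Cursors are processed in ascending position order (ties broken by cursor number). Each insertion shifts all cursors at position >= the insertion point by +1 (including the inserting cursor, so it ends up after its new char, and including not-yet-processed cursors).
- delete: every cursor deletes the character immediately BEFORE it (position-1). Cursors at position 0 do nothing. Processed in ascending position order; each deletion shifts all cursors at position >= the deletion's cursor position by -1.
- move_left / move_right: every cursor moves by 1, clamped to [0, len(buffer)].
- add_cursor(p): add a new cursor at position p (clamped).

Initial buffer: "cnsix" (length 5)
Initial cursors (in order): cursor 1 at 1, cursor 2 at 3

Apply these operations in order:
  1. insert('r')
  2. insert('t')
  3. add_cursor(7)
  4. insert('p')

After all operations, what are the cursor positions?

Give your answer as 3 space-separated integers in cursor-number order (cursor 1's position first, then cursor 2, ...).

Answer: 4 10 10

Derivation:
After op 1 (insert('r')): buffer="crnsrix" (len 7), cursors c1@2 c2@5, authorship .1..2..
After op 2 (insert('t')): buffer="crtnsrtix" (len 9), cursors c1@3 c2@7, authorship .11..22..
After op 3 (add_cursor(7)): buffer="crtnsrtix" (len 9), cursors c1@3 c2@7 c3@7, authorship .11..22..
After op 4 (insert('p')): buffer="crtpnsrtppix" (len 12), cursors c1@4 c2@10 c3@10, authorship .111..2223..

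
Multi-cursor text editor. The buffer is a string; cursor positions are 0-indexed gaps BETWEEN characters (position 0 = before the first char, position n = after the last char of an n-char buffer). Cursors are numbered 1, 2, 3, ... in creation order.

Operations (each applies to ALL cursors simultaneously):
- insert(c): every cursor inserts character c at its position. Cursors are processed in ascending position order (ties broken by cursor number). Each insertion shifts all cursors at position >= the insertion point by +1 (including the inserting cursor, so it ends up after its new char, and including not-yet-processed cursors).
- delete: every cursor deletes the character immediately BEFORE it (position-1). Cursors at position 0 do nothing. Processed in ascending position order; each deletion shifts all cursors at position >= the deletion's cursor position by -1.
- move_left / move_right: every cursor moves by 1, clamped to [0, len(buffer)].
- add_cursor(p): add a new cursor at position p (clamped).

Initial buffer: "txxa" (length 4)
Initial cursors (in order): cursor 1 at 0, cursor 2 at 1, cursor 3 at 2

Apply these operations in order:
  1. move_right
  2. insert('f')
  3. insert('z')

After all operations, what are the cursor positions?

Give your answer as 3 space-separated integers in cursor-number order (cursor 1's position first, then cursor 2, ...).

Answer: 3 6 9

Derivation:
After op 1 (move_right): buffer="txxa" (len 4), cursors c1@1 c2@2 c3@3, authorship ....
After op 2 (insert('f')): buffer="tfxfxfa" (len 7), cursors c1@2 c2@4 c3@6, authorship .1.2.3.
After op 3 (insert('z')): buffer="tfzxfzxfza" (len 10), cursors c1@3 c2@6 c3@9, authorship .11.22.33.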